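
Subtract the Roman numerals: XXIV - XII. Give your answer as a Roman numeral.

XXIV = 24
XII = 12
24 - 12 = 12

XII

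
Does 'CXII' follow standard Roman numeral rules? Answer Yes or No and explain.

'CXII': Check the rules: uses only the symbols I, V, X, L, C, D, M; no symbol is repeated more than three times in a row; V, L and D each appear at most once; no smaller symbol precedes a larger one (values never increase from left to right). Value: C (100) + X (10) + I (1) + I (1) = 112. So it is a valid standard Roman numeral.

Yes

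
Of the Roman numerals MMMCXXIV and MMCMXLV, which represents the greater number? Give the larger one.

MMMCXXIV = 3124
MMCMXLV = 2945
3124 is larger

MMMCXXIV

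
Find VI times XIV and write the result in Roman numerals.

VI = 6
XIV = 14
6 × 14 = 84

LXXXIV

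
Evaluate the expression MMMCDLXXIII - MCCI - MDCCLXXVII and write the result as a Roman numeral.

MMMCDLXXIII = 3473, MCCI = 1201, MDCCLXXVII = 1777
3473 - 1201 = 2272
2272 - 1777 = 495

CDXCV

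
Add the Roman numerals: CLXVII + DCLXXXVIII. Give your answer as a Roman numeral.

CLXVII = 167
DCLXXXVIII = 688
167 + 688 = 855

DCCCLV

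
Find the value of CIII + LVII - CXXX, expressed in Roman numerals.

CIII = 103, LVII = 57, CXXX = 130
103 + 57 = 160
160 - 130 = 30

XXX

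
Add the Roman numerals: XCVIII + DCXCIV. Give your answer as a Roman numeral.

XCVIII = 98
DCXCIV = 694
98 + 694 = 792

DCCXCII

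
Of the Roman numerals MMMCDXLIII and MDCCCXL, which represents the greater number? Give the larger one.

MMMCDXLIII = 3443
MDCCCXL = 1840
3443 is larger

MMMCDXLIII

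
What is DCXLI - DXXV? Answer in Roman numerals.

DCXLI = 641
DXXV = 525
641 - 525 = 116

CXVI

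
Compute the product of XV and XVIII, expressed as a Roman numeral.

XV = 15
XVIII = 18
15 × 18 = 270

CCLXX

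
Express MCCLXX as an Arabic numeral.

MCCLXX: M=1000, C=100, C=100, L=50, X=10, X=10
1000 + 100 + 100 + 50 + 10 + 10 = 1270

1270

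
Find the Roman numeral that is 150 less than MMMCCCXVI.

MMMCCCXVI = 3316
3316 - 150 = 3166

MMMCLXVI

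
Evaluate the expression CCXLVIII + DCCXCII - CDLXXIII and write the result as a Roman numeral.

CCXLVIII = 248, DCCXCII = 792, CDLXXIII = 473
248 + 792 = 1040
1040 - 473 = 567

DLXVII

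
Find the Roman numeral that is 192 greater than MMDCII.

MMDCII = 2602
2602 + 192 = 2794

MMDCCXCIV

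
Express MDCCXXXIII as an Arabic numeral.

MDCCXXXIII: M=1000, D=500, C=100, C=100, X=10, X=10, X=10, I=1, I=1, I=1
1000 + 500 + 100 + 100 + 10 + 10 + 10 + 1 + 1 + 1 = 1733

1733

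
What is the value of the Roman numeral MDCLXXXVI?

MDCLXXXVI: M=1000, D=500, C=100, L=50, X=10, X=10, X=10, V=5, I=1
1000 + 500 + 100 + 50 + 10 + 10 + 10 + 5 + 1 = 1686

1686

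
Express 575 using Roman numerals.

Convert 575 to Roman numerals:
  575 contains 1×500 (D)
  75 contains 1×50 (L)
  25 contains 2×10 (XX)
  5 contains 1×5 (V)

DLXXV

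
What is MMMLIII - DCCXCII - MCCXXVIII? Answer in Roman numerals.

MMMLIII = 3053, DCCXCII = 792, MCCXXVIII = 1228
3053 - 792 = 2261
2261 - 1228 = 1033

MXXXIII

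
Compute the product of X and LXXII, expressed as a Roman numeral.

X = 10
LXXII = 72
10 × 72 = 720

DCCXX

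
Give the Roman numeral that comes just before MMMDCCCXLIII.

MMMDCCCXLIII = 3843; previous is 3842

MMMDCCCXLII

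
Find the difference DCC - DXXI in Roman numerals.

DCC = 700
DXXI = 521
700 - 521 = 179

CLXXIX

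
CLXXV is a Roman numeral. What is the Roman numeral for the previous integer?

CLXXV = 175, so the previous integer is 175 - 1 = 174

CLXXIV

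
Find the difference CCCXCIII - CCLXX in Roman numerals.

CCCXCIII = 393
CCLXX = 270
393 - 270 = 123

CXXIII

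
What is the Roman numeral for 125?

Convert 125 to Roman numerals:
  125 contains 1×100 (C)
  25 contains 2×10 (XX)
  5 contains 1×5 (V)

CXXV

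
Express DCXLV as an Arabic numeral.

DCXLV: D=500, C=100, XL=40, V=5
500 + 100 + 40 + 5 = 645

645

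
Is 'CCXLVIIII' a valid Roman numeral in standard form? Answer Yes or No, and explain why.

'CCXLVIIII': More than 3 consecutive I's

No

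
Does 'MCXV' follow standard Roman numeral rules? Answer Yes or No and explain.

'MCXV': Check the rules: uses only the symbols I, V, X, L, C, D, M; no symbol is repeated more than three times in a row; V, L and D each appear at most once; no smaller symbol precedes a larger one (values never increase from left to right). Value: M (1000) + C (100) + X (10) + V (5) = 1115. So it is a valid standard Roman numeral.

Yes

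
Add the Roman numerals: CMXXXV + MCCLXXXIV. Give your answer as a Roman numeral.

CMXXXV = 935
MCCLXXXIV = 1284
935 + 1284 = 2219

MMCCXIX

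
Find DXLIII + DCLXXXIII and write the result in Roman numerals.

DXLIII = 543
DCLXXXIII = 683
543 + 683 = 1226

MCCXXVI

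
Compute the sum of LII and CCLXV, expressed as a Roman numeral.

LII = 52
CCLXV = 265
52 + 265 = 317

CCCXVII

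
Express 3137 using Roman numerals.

Convert 3137 to Roman numerals:
  3137 contains 3×1000 (MMM)
  137 contains 1×100 (C)
  37 contains 3×10 (XXX)
  7 contains 1×5 (V)
  2 contains 2×1 (II)

MMMCXXXVII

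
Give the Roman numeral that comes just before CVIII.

CVIII = 108; previous is 107

CVII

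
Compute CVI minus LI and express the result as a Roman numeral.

CVI = 106
LI = 51
106 - 51 = 55

LV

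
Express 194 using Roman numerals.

Convert 194 to Roman numerals:
  194 contains 1×100 (C)
  94 contains 1×90 (XC)
  4 contains 1×4 (IV)

CXCIV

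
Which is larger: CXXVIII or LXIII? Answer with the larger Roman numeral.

CXXVIII = 128
LXIII = 63
128 is larger

CXXVIII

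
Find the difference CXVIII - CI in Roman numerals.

CXVIII = 118
CI = 101
118 - 101 = 17

XVII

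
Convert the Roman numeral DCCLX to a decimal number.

DCCLX: D=500, C=100, C=100, L=50, X=10
500 + 100 + 100 + 50 + 10 = 760

760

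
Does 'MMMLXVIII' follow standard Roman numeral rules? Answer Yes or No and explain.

'MMMLXVIII': Check the rules: uses only the symbols I, V, X, L, C, D, M; no symbol is repeated more than three times in a row; V, L and D each appear at most once; no smaller symbol precedes a larger one (values never increase from left to right). Value: M (1000) + M (1000) + M (1000) + L (50) + X (10) + V (5) + I (1) + I (1) + I (1) = 3068. So it is a valid standard Roman numeral.

Yes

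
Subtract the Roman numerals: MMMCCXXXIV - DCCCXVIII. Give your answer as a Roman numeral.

MMMCCXXXIV = 3234
DCCCXVIII = 818
3234 - 818 = 2416

MMCDXVI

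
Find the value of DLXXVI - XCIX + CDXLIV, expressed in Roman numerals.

DLXXVI = 576, XCIX = 99, CDXLIV = 444
576 - 99 = 477
477 + 444 = 921

CMXXI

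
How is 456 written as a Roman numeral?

Convert 456 to Roman numerals:
  456 contains 1×400 (CD)
  56 contains 1×50 (L)
  6 contains 1×5 (V)
  1 contains 1×1 (I)

CDLVI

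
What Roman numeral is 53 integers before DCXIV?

DCXIV = 614
614 - 53 = 561

DLXI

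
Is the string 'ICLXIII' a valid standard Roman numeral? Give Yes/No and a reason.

'ICLXIII': Invalid subtractive combination: IC

No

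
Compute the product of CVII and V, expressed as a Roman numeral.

CVII = 107
V = 5
107 × 5 = 535

DXXXV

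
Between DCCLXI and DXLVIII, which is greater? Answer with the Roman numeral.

DCCLXI = 761
DXLVIII = 548
761 is larger

DCCLXI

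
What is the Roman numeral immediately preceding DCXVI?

DCXVI = 616, so the previous integer is 616 - 1 = 615

DCXV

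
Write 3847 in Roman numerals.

Convert 3847 to Roman numerals:
  3847 contains 3×1000 (MMM)
  847 contains 1×500 (D)
  347 contains 3×100 (CCC)
  47 contains 1×40 (XL)
  7 contains 1×5 (V)
  2 contains 2×1 (II)

MMMDCCCXLVII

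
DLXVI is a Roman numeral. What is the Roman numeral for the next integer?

DLXVI = 566, so the next integer is 566 + 1 = 567

DLXVII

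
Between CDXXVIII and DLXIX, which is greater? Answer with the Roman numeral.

CDXXVIII = 428
DLXIX = 569
569 is larger

DLXIX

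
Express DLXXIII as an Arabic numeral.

DLXXIII: D=500, L=50, X=10, X=10, I=1, I=1, I=1
500 + 50 + 10 + 10 + 1 + 1 + 1 = 573

573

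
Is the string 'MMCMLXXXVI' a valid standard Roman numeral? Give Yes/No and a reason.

'MMCMLXXXVI': Check the rules: uses only the symbols I, V, X, L, C, D, M; no symbol is repeated more than three times in a row; V, L and D each appear at most once; the only place a smaller symbol precedes a larger one is the allowed subtractive pair CM, the symbol right after such a pair (if any) is smaller than the pair's first symbol, and otherwise the values never increase from left to right. Value: M (1000) + M (1000) + CM (900) + L (50) + X (10) + X (10) + X (10) + V (5) + I (1) = 2986. So it is a valid standard Roman numeral.

Yes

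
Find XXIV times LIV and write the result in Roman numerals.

XXIV = 24
LIV = 54
24 × 54 = 1296

MCCXCVI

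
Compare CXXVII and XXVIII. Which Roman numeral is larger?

CXXVII = 127
XXVIII = 28
127 is larger

CXXVII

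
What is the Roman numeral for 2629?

Convert 2629 to Roman numerals:
  2629 contains 2×1000 (MM)
  629 contains 1×500 (D)
  129 contains 1×100 (C)
  29 contains 2×10 (XX)
  9 contains 1×9 (IX)

MMDCXXIX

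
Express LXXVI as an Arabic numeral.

LXXVI: L=50, X=10, X=10, V=5, I=1
50 + 10 + 10 + 5 + 1 = 76

76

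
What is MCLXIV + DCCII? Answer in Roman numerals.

MCLXIV = 1164
DCCII = 702
1164 + 702 = 1866

MDCCCLXVI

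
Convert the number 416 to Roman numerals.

Convert 416 to Roman numerals:
  416 contains 1×400 (CD)
  16 contains 1×10 (X)
  6 contains 1×5 (V)
  1 contains 1×1 (I)

CDXVI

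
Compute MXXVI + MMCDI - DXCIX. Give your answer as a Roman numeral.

MXXVI = 1026, MMCDI = 2401, DXCIX = 599
1026 + 2401 = 3427
3427 - 599 = 2828

MMDCCCXXVIII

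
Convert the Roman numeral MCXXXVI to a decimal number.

MCXXXVI: M=1000, C=100, X=10, X=10, X=10, V=5, I=1
1000 + 100 + 10 + 10 + 10 + 5 + 1 = 1136

1136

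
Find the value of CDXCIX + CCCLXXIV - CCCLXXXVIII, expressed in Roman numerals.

CDXCIX = 499, CCCLXXIV = 374, CCCLXXXVIII = 388
499 + 374 = 873
873 - 388 = 485

CDLXXXV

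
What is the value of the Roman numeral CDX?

CDX: CD=400, X=10
400 + 10 = 410

410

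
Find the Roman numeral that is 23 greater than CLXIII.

CLXIII = 163
163 + 23 = 186

CLXXXVI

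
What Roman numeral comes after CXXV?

CXXV = 125, so the next integer is 125 + 1 = 126

CXXVI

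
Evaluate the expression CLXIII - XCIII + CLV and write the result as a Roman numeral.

CLXIII = 163, XCIII = 93, CLV = 155
163 - 93 = 70
70 + 155 = 225

CCXXV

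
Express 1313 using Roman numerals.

Convert 1313 to Roman numerals:
  1313 contains 1×1000 (M)
  313 contains 3×100 (CCC)
  13 contains 1×10 (X)
  3 contains 3×1 (III)

MCCCXIII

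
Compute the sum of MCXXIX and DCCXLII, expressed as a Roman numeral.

MCXXIX = 1129
DCCXLII = 742
1129 + 742 = 1871

MDCCCLXXI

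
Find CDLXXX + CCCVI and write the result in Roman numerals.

CDLXXX = 480
CCCVI = 306
480 + 306 = 786

DCCLXXXVI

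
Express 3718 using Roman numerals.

Convert 3718 to Roman numerals:
  3718 contains 3×1000 (MMM)
  718 contains 1×500 (D)
  218 contains 2×100 (CC)
  18 contains 1×10 (X)
  8 contains 1×5 (V)
  3 contains 3×1 (III)

MMMDCCXVIII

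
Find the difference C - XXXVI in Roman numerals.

C = 100
XXXVI = 36
100 - 36 = 64

LXIV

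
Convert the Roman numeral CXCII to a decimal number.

CXCII: C=100, XC=90, I=1, I=1
100 + 90 + 1 + 1 = 192

192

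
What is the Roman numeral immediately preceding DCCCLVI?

DCCCLVI = 856; previous is 855

DCCCLV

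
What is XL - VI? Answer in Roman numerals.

XL = 40
VI = 6
40 - 6 = 34

XXXIV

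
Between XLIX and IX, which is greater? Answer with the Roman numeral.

XLIX = 49
IX = 9
49 is larger

XLIX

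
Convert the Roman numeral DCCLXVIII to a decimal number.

DCCLXVIII: D=500, C=100, C=100, L=50, X=10, V=5, I=1, I=1, I=1
500 + 100 + 100 + 50 + 10 + 5 + 1 + 1 + 1 = 768

768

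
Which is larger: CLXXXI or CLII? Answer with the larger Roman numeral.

CLXXXI = 181
CLII = 152
181 is larger

CLXXXI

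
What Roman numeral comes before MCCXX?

MCCXX = 1220, so the previous integer is 1220 - 1 = 1219

MCCXIX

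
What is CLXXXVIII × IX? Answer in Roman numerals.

CLXXXVIII = 188
IX = 9
188 × 9 = 1692

MDCXCII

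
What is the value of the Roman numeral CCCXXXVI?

CCCXXXVI: C=100, C=100, C=100, X=10, X=10, X=10, V=5, I=1
100 + 100 + 100 + 10 + 10 + 10 + 5 + 1 = 336

336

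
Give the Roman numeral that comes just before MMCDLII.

MMCDLII = 2452; previous is 2451

MMCDLI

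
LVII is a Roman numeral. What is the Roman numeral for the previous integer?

LVII = 57; previous is 56

LVI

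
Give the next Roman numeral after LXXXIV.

LXXXIV = 84, so the next integer is 84 + 1 = 85

LXXXV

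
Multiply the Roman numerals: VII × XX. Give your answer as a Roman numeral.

VII = 7
XX = 20
7 × 20 = 140

CXL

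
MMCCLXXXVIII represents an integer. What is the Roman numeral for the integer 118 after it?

MMCCLXXXVIII = 2288
2288 + 118 = 2406

MMCDVI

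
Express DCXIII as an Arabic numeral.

DCXIII: D=500, C=100, X=10, I=1, I=1, I=1
500 + 100 + 10 + 1 + 1 + 1 = 613

613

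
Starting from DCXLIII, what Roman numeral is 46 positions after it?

DCXLIII = 643
643 + 46 = 689

DCLXXXIX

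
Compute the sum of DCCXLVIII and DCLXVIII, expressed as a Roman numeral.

DCCXLVIII = 748
DCLXVIII = 668
748 + 668 = 1416

MCDXVI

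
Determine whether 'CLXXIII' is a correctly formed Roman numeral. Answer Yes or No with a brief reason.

'CLXXIII': Check the rules: uses only the symbols I, V, X, L, C, D, M; no symbol is repeated more than three times in a row; V, L and D each appear at most once; no smaller symbol precedes a larger one (values never increase from left to right). Value: C (100) + L (50) + X (10) + X (10) + I (1) + I (1) + I (1) = 173. So it is a valid standard Roman numeral.

Yes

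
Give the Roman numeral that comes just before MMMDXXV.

MMMDXXV = 3525, so the previous integer is 3525 - 1 = 3524

MMMDXXIV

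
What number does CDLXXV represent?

CDLXXV: CD=400, L=50, X=10, X=10, V=5
400 + 50 + 10 + 10 + 5 = 475

475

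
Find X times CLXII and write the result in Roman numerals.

X = 10
CLXII = 162
10 × 162 = 1620

MDCXX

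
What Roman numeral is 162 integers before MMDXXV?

MMDXXV = 2525
2525 - 162 = 2363

MMCCCLXIII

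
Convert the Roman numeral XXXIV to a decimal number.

XXXIV: X=10, X=10, X=10, IV=4
10 + 10 + 10 + 4 = 34

34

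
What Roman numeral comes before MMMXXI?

MMMXXI = 3021; previous is 3020

MMMXX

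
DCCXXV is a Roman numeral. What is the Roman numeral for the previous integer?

DCCXXV = 725, so the previous integer is 725 - 1 = 724

DCCXXIV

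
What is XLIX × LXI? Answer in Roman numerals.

XLIX = 49
LXI = 61
49 × 61 = 2989

MMCMLXXXIX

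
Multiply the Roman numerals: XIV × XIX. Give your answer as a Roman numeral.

XIV = 14
XIX = 19
14 × 19 = 266

CCLXVI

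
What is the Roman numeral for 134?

Convert 134 to Roman numerals:
  134 contains 1×100 (C)
  34 contains 3×10 (XXX)
  4 contains 1×4 (IV)

CXXXIV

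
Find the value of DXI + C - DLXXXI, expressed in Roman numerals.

DXI = 511, C = 100, DLXXXI = 581
511 + 100 = 611
611 - 581 = 30

XXX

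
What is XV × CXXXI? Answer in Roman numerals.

XV = 15
CXXXI = 131
15 × 131 = 1965

MCMLXV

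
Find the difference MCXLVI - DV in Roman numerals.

MCXLVI = 1146
DV = 505
1146 - 505 = 641

DCXLI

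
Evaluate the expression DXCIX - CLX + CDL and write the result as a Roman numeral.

DXCIX = 599, CLX = 160, CDL = 450
599 - 160 = 439
439 + 450 = 889

DCCCLXXXIX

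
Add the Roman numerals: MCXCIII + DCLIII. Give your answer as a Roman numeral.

MCXCIII = 1193
DCLIII = 653
1193 + 653 = 1846

MDCCCXLVI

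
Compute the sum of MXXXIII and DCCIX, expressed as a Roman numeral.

MXXXIII = 1033
DCCIX = 709
1033 + 709 = 1742

MDCCXLII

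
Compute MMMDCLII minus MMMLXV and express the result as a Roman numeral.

MMMDCLII = 3652
MMMLXV = 3065
3652 - 3065 = 587

DLXXXVII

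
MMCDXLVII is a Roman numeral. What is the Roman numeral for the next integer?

MMCDXLVII = 2447, so the next integer is 2447 + 1 = 2448

MMCDXLVIII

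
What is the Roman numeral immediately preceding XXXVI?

XXXVI = 36; previous is 35

XXXV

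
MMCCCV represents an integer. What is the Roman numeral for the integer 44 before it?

MMCCCV = 2305
2305 - 44 = 2261

MMCCLXI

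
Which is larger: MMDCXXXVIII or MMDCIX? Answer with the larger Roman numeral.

MMDCXXXVIII = 2638
MMDCIX = 2609
2638 is larger

MMDCXXXVIII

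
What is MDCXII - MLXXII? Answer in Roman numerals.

MDCXII = 1612
MLXXII = 1072
1612 - 1072 = 540

DXL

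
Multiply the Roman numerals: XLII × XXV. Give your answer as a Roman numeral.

XLII = 42
XXV = 25
42 × 25 = 1050

ML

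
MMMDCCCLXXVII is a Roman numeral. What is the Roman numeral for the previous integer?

MMMDCCCLXXVII = 3877, so the previous integer is 3877 - 1 = 3876

MMMDCCCLXXVI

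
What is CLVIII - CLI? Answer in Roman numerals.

CLVIII = 158
CLI = 151
158 - 151 = 7

VII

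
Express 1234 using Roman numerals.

Convert 1234 to Roman numerals:
  1234 contains 1×1000 (M)
  234 contains 2×100 (CC)
  34 contains 3×10 (XXX)
  4 contains 1×4 (IV)

MCCXXXIV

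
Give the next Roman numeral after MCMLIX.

MCMLIX = 1959; next is 1960

MCMLX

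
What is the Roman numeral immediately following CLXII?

CLXII = 162; next is 163

CLXIII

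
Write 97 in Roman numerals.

Convert 97 to Roman numerals:
  97 contains 1×90 (XC)
  7 contains 1×5 (V)
  2 contains 2×1 (II)

XCVII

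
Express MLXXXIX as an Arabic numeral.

MLXXXIX: M=1000, L=50, X=10, X=10, X=10, IX=9
1000 + 50 + 10 + 10 + 10 + 9 = 1089

1089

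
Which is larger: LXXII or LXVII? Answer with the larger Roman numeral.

LXXII = 72
LXVII = 67
72 is larger

LXXII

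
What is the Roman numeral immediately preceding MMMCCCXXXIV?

MMMCCCXXXIV = 3334, so the previous integer is 3334 - 1 = 3333

MMMCCCXXXIII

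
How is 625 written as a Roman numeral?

Convert 625 to Roman numerals:
  625 contains 1×500 (D)
  125 contains 1×100 (C)
  25 contains 2×10 (XX)
  5 contains 1×5 (V)

DCXXV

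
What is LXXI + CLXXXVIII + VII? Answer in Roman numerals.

LXXI = 71, CLXXXVIII = 188, VII = 7
71 + 188 = 259
259 + 7 = 266

CCLXVI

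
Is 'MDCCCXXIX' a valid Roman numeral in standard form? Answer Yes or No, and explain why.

'MDCCCXXIX': Check the rules: uses only the symbols I, V, X, L, C, D, M; no symbol is repeated more than three times in a row; V, L and D each appear at most once; the only place a smaller symbol precedes a larger one is the allowed subtractive pair IX, the symbol right after such a pair (if any) is smaller than the pair's first symbol, and otherwise the values never increase from left to right. Value: M (1000) + D (500) + C (100) + C (100) + C (100) + X (10) + X (10) + IX (9) = 1829. So it is a valid standard Roman numeral.

Yes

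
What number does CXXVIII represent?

CXXVIII: C=100, X=10, X=10, V=5, I=1, I=1, I=1
100 + 10 + 10 + 5 + 1 + 1 + 1 = 128

128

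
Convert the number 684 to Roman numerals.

Convert 684 to Roman numerals:
  684 contains 1×500 (D)
  184 contains 1×100 (C)
  84 contains 1×50 (L)
  34 contains 3×10 (XXX)
  4 contains 1×4 (IV)

DCLXXXIV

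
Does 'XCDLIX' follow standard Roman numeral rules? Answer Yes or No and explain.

'XCDLIX': X (position 1) comes before the larger symbol D (position 3) without being directly in front of it as a subtractive pair; apart from IV, IX, XL, XC, CD and CM, symbols must go from largest to smallest

No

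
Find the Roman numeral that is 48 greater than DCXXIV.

DCXXIV = 624
624 + 48 = 672

DCLXXII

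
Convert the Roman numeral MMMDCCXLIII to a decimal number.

MMMDCCXLIII: M=1000, M=1000, M=1000, D=500, C=100, C=100, XL=40, I=1, I=1, I=1
1000 + 1000 + 1000 + 500 + 100 + 100 + 40 + 1 + 1 + 1 = 3743

3743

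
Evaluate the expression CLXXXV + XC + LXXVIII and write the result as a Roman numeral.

CLXXXV = 185, XC = 90, LXXVIII = 78
185 + 90 = 275
275 + 78 = 353

CCCLIII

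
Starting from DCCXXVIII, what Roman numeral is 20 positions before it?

DCCXXVIII = 728
728 - 20 = 708

DCCVIII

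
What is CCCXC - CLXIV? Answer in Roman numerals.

CCCXC = 390
CLXIV = 164
390 - 164 = 226

CCXXVI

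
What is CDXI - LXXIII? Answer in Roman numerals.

CDXI = 411
LXXIII = 73
411 - 73 = 338

CCCXXXVIII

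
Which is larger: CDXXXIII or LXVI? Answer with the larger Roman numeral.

CDXXXIII = 433
LXVI = 66
433 is larger

CDXXXIII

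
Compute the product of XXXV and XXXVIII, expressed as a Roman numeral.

XXXV = 35
XXXVIII = 38
35 × 38 = 1330

MCCCXXX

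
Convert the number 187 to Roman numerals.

Convert 187 to Roman numerals:
  187 contains 1×100 (C)
  87 contains 1×50 (L)
  37 contains 3×10 (XXX)
  7 contains 1×5 (V)
  2 contains 2×1 (II)

CLXXXVII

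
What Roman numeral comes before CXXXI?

CXXXI = 131, so the previous integer is 131 - 1 = 130

CXXX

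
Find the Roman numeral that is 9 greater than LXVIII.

LXVIII = 68
68 + 9 = 77

LXXVII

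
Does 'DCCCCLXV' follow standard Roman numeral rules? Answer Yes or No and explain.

'DCCCCLXV': More than 3 consecutive C's

No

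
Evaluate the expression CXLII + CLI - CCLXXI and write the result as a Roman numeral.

CXLII = 142, CLI = 151, CCLXXI = 271
142 + 151 = 293
293 - 271 = 22

XXII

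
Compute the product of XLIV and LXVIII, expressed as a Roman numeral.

XLIV = 44
LXVIII = 68
44 × 68 = 2992

MMCMXCII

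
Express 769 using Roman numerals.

Convert 769 to Roman numerals:
  769 contains 1×500 (D)
  269 contains 2×100 (CC)
  69 contains 1×50 (L)
  19 contains 1×10 (X)
  9 contains 1×9 (IX)

DCCLXIX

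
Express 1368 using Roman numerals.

Convert 1368 to Roman numerals:
  1368 contains 1×1000 (M)
  368 contains 3×100 (CCC)
  68 contains 1×50 (L)
  18 contains 1×10 (X)
  8 contains 1×5 (V)
  3 contains 3×1 (III)

MCCCLXVIII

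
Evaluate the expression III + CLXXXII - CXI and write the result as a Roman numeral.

III = 3, CLXXXII = 182, CXI = 111
3 + 182 = 185
185 - 111 = 74

LXXIV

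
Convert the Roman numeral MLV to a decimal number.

MLV: M=1000, L=50, V=5
1000 + 50 + 5 = 1055

1055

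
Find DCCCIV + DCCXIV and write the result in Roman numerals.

DCCCIV = 804
DCCXIV = 714
804 + 714 = 1518

MDXVIII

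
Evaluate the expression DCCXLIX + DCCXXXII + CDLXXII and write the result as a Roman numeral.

DCCXLIX = 749, DCCXXXII = 732, CDLXXII = 472
749 + 732 = 1481
1481 + 472 = 1953

MCMLIII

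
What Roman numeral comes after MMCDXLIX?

MMCDXLIX = 2449; next is 2450

MMCDL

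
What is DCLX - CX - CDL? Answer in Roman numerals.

DCLX = 660, CX = 110, CDL = 450
660 - 110 = 550
550 - 450 = 100

C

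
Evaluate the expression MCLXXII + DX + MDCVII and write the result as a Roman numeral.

MCLXXII = 1172, DX = 510, MDCVII = 1607
1172 + 510 = 1682
1682 + 1607 = 3289

MMMCCLXXXIX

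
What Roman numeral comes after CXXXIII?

CXXXIII = 133; next is 134

CXXXIV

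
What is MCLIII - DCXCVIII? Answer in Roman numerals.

MCLIII = 1153
DCXCVIII = 698
1153 - 698 = 455

CDLV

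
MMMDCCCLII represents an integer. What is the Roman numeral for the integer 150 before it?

MMMDCCCLII = 3852
3852 - 150 = 3702

MMMDCCII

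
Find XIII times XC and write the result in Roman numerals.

XIII = 13
XC = 90
13 × 90 = 1170

MCLXX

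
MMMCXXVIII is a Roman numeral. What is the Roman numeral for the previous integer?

MMMCXXVIII = 3128; previous is 3127

MMMCXXVII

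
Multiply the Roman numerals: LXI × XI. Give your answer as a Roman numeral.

LXI = 61
XI = 11
61 × 11 = 671

DCLXXI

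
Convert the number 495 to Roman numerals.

Convert 495 to Roman numerals:
  495 contains 1×400 (CD)
  95 contains 1×90 (XC)
  5 contains 1×5 (V)

CDXCV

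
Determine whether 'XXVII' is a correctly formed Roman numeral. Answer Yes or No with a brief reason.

'XXVII': Check the rules: uses only the symbols I, V, X, L, C, D, M; no symbol is repeated more than three times in a row; V, L and D each appear at most once; no smaller symbol precedes a larger one (values never increase from left to right). Value: X (10) + X (10) + V (5) + I (1) + I (1) = 27. So it is a valid standard Roman numeral.

Yes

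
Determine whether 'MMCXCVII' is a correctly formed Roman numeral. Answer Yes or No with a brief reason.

'MMCXCVII': Check the rules: uses only the symbols I, V, X, L, C, D, M; no symbol is repeated more than three times in a row; V, L and D each appear at most once; the only place a smaller symbol precedes a larger one is the allowed subtractive pair XC, the symbol right after such a pair (if any) is smaller than the pair's first symbol, and otherwise the values never increase from left to right. Value: M (1000) + M (1000) + C (100) + XC (90) + V (5) + I (1) + I (1) = 2197. So it is a valid standard Roman numeral.

Yes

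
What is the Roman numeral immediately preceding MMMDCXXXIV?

MMMDCXXXIV = 3634; previous is 3633

MMMDCXXXIII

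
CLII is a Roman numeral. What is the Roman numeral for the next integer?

CLII = 152; next is 153

CLIII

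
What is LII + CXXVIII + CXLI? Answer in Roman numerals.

LII = 52, CXXVIII = 128, CXLI = 141
52 + 128 = 180
180 + 141 = 321

CCCXXI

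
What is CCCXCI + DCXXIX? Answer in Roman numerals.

CCCXCI = 391
DCXXIX = 629
391 + 629 = 1020

MXX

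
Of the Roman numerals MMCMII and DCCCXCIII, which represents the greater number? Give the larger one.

MMCMII = 2902
DCCCXCIII = 893
2902 is larger

MMCMII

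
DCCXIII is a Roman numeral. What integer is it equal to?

DCCXIII: D=500, C=100, C=100, X=10, I=1, I=1, I=1
500 + 100 + 100 + 10 + 1 + 1 + 1 = 713

713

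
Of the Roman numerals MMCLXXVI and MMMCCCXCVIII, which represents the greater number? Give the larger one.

MMCLXXVI = 2176
MMMCCCXCVIII = 3398
3398 is larger

MMMCCCXCVIII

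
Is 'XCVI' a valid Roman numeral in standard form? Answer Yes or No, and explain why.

'XCVI': Check the rules: uses only the symbols I, V, X, L, C, D, M; no symbol is repeated more than three times in a row; V, L and D each appear at most once; the only place a smaller symbol precedes a larger one is the allowed subtractive pair XC, the symbol right after such a pair (if any) is smaller than the pair's first symbol, and otherwise the values never increase from left to right. Value: XC (90) + V (5) + I (1) = 96. So it is a valid standard Roman numeral.

Yes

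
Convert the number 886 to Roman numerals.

Convert 886 to Roman numerals:
  886 contains 1×500 (D)
  386 contains 3×100 (CCC)
  86 contains 1×50 (L)
  36 contains 3×10 (XXX)
  6 contains 1×5 (V)
  1 contains 1×1 (I)

DCCCLXXXVI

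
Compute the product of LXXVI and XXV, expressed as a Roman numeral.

LXXVI = 76
XXV = 25
76 × 25 = 1900

MCM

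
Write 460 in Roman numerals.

Convert 460 to Roman numerals:
  460 contains 1×400 (CD)
  60 contains 1×50 (L)
  10 contains 1×10 (X)

CDLX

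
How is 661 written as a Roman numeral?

Convert 661 to Roman numerals:
  661 contains 1×500 (D)
  161 contains 1×100 (C)
  61 contains 1×50 (L)
  11 contains 1×10 (X)
  1 contains 1×1 (I)

DCLXI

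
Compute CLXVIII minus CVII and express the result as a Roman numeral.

CLXVIII = 168
CVII = 107
168 - 107 = 61

LXI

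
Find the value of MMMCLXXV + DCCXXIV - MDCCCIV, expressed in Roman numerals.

MMMCLXXV = 3175, DCCXXIV = 724, MDCCCIV = 1804
3175 + 724 = 3899
3899 - 1804 = 2095

MMXCV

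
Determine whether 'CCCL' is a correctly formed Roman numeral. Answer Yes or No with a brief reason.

'CCCL': Check the rules: uses only the symbols I, V, X, L, C, D, M; no symbol is repeated more than three times in a row; V, L and D each appear at most once; no smaller symbol precedes a larger one (values never increase from left to right). Value: C (100) + C (100) + C (100) + L (50) = 350. So it is a valid standard Roman numeral.

Yes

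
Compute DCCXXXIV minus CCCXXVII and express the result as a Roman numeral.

DCCXXXIV = 734
CCCXXVII = 327
734 - 327 = 407

CDVII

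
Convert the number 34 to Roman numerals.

Convert 34 to Roman numerals:
  34 contains 3×10 (XXX)
  4 contains 1×4 (IV)

XXXIV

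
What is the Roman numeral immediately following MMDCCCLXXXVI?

MMDCCCLXXXVI = 2886, so the next integer is 2886 + 1 = 2887

MMDCCCLXXXVII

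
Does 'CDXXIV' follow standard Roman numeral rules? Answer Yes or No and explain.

'CDXXIV': Check the rules: uses only the symbols I, V, X, L, C, D, M; no symbol is repeated more than three times in a row; V, L and D each appear at most once; the only places a smaller symbol precedes a larger one are the allowed subtractive pairs CD, IV, the symbol right after such a pair (if any) is smaller than the pair's first symbol, and otherwise the values never increase from left to right. Value: CD (400) + X (10) + X (10) + IV (4) = 424. So it is a valid standard Roman numeral.

Yes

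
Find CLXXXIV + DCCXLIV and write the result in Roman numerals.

CLXXXIV = 184
DCCXLIV = 744
184 + 744 = 928

CMXXVIII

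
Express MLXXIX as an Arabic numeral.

MLXXIX: M=1000, L=50, X=10, X=10, IX=9
1000 + 50 + 10 + 10 + 9 = 1079

1079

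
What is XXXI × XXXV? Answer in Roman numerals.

XXXI = 31
XXXV = 35
31 × 35 = 1085

MLXXXV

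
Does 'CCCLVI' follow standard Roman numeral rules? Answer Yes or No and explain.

'CCCLVI': Check the rules: uses only the symbols I, V, X, L, C, D, M; no symbol is repeated more than three times in a row; V, L and D each appear at most once; no smaller symbol precedes a larger one (values never increase from left to right). Value: C (100) + C (100) + C (100) + L (50) + V (5) + I (1) = 356. So it is a valid standard Roman numeral.

Yes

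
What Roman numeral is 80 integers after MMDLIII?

MMDLIII = 2553
2553 + 80 = 2633

MMDCXXXIII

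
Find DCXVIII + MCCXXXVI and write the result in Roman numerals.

DCXVIII = 618
MCCXXXVI = 1236
618 + 1236 = 1854

MDCCCLIV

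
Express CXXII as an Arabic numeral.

CXXII: C=100, X=10, X=10, I=1, I=1
100 + 10 + 10 + 1 + 1 = 122

122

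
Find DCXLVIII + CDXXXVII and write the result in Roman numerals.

DCXLVIII = 648
CDXXXVII = 437
648 + 437 = 1085

MLXXXV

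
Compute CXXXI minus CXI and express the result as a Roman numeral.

CXXXI = 131
CXI = 111
131 - 111 = 20

XX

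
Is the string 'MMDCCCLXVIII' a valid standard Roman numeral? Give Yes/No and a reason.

'MMDCCCLXVIII': Check the rules: uses only the symbols I, V, X, L, C, D, M; no symbol is repeated more than three times in a row; V, L and D each appear at most once; no smaller symbol precedes a larger one (values never increase from left to right). Value: M (1000) + M (1000) + D (500) + C (100) + C (100) + C (100) + L (50) + X (10) + V (5) + I (1) + I (1) + I (1) = 2868. So it is a valid standard Roman numeral.

Yes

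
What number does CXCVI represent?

CXCVI: C=100, XC=90, V=5, I=1
100 + 90 + 5 + 1 = 196

196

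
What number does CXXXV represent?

CXXXV: C=100, X=10, X=10, X=10, V=5
100 + 10 + 10 + 10 + 5 = 135

135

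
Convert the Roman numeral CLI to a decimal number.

CLI: C=100, L=50, I=1
100 + 50 + 1 = 151

151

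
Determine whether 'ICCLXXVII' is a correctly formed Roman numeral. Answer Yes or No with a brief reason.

'ICCLXXVII': Invalid subtractive combination: IC

No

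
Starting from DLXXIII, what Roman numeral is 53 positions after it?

DLXXIII = 573
573 + 53 = 626

DCXXVI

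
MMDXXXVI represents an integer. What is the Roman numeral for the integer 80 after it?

MMDXXXVI = 2536
2536 + 80 = 2616

MMDCXVI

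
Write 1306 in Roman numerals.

Convert 1306 to Roman numerals:
  1306 contains 1×1000 (M)
  306 contains 3×100 (CCC)
  6 contains 1×5 (V)
  1 contains 1×1 (I)

MCCCVI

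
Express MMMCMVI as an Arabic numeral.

MMMCMVI: M=1000, M=1000, M=1000, CM=900, V=5, I=1
1000 + 1000 + 1000 + 900 + 5 + 1 = 3906

3906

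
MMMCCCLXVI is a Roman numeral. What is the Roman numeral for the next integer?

MMMCCCLXVI = 3366; next is 3367

MMMCCCLXVII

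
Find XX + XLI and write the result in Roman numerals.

XX = 20
XLI = 41
20 + 41 = 61

LXI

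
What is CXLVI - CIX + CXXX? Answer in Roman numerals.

CXLVI = 146, CIX = 109, CXXX = 130
146 - 109 = 37
37 + 130 = 167

CLXVII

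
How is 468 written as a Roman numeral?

Convert 468 to Roman numerals:
  468 contains 1×400 (CD)
  68 contains 1×50 (L)
  18 contains 1×10 (X)
  8 contains 1×5 (V)
  3 contains 3×1 (III)

CDLXVIII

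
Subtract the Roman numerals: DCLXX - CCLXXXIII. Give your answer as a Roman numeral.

DCLXX = 670
CCLXXXIII = 283
670 - 283 = 387

CCCLXXXVII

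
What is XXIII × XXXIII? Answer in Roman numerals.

XXIII = 23
XXXIII = 33
23 × 33 = 759

DCCLIX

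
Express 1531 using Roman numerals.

Convert 1531 to Roman numerals:
  1531 contains 1×1000 (M)
  531 contains 1×500 (D)
  31 contains 3×10 (XXX)
  1 contains 1×1 (I)

MDXXXI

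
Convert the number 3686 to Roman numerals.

Convert 3686 to Roman numerals:
  3686 contains 3×1000 (MMM)
  686 contains 1×500 (D)
  186 contains 1×100 (C)
  86 contains 1×50 (L)
  36 contains 3×10 (XXX)
  6 contains 1×5 (V)
  1 contains 1×1 (I)

MMMDCLXXXVI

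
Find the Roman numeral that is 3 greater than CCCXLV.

CCCXLV = 345
345 + 3 = 348

CCCXLVIII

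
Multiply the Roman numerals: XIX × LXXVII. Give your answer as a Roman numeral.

XIX = 19
LXXVII = 77
19 × 77 = 1463

MCDLXIII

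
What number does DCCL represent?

DCCL: D=500, C=100, C=100, L=50
500 + 100 + 100 + 50 = 750

750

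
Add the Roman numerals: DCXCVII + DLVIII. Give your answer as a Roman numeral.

DCXCVII = 697
DLVIII = 558
697 + 558 = 1255

MCCLV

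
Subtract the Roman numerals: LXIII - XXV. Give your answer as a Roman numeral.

LXIII = 63
XXV = 25
63 - 25 = 38

XXXVIII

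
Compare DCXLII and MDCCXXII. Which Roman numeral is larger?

DCXLII = 642
MDCCXXII = 1722
1722 is larger

MDCCXXII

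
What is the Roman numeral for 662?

Convert 662 to Roman numerals:
  662 contains 1×500 (D)
  162 contains 1×100 (C)
  62 contains 1×50 (L)
  12 contains 1×10 (X)
  2 contains 2×1 (II)

DCLXII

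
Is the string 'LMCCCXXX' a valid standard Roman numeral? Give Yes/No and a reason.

'LMCCCXXX': Invalid subtractive combination: LM

No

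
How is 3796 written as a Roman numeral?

Convert 3796 to Roman numerals:
  3796 contains 3×1000 (MMM)
  796 contains 1×500 (D)
  296 contains 2×100 (CC)
  96 contains 1×90 (XC)
  6 contains 1×5 (V)
  1 contains 1×1 (I)

MMMDCCXCVI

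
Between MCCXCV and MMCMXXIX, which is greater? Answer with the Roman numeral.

MCCXCV = 1295
MMCMXXIX = 2929
2929 is larger

MMCMXXIX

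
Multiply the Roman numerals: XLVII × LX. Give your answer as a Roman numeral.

XLVII = 47
LX = 60
47 × 60 = 2820

MMDCCCXX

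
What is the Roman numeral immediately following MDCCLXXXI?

MDCCLXXXI = 1781, so the next integer is 1781 + 1 = 1782

MDCCLXXXII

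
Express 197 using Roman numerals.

Convert 197 to Roman numerals:
  197 contains 1×100 (C)
  97 contains 1×90 (XC)
  7 contains 1×5 (V)
  2 contains 2×1 (II)

CXCVII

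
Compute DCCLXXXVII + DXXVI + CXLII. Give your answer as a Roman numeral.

DCCLXXXVII = 787, DXXVI = 526, CXLII = 142
787 + 526 = 1313
1313 + 142 = 1455

MCDLV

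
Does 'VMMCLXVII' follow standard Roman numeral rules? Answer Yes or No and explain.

'VMMCLXVII': V should not appear more than once

No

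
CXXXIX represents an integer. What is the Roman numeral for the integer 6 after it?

CXXXIX = 139
139 + 6 = 145

CXLV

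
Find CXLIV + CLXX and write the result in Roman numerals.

CXLIV = 144
CLXX = 170
144 + 170 = 314

CCCXIV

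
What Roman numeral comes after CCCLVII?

CCCLVII = 357; next is 358

CCCLVIII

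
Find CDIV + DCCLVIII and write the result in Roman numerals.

CDIV = 404
DCCLVIII = 758
404 + 758 = 1162

MCLXII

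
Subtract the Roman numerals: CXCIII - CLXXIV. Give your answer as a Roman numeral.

CXCIII = 193
CLXXIV = 174
193 - 174 = 19

XIX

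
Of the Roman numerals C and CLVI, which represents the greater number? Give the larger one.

C = 100
CLVI = 156
156 is larger

CLVI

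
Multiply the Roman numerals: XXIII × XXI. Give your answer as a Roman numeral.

XXIII = 23
XXI = 21
23 × 21 = 483

CDLXXXIII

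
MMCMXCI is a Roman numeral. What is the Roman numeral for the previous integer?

MMCMXCI = 2991; previous is 2990

MMCMXC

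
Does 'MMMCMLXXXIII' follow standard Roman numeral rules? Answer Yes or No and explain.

'MMMCMLXXXIII': Check the rules: uses only the symbols I, V, X, L, C, D, M; no symbol is repeated more than three times in a row; V, L and D each appear at most once; the only place a smaller symbol precedes a larger one is the allowed subtractive pair CM, the symbol right after such a pair (if any) is smaller than the pair's first symbol, and otherwise the values never increase from left to right. Value: M (1000) + M (1000) + M (1000) + CM (900) + L (50) + X (10) + X (10) + X (10) + I (1) + I (1) + I (1) = 3983. So it is a valid standard Roman numeral.

Yes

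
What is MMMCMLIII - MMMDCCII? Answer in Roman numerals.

MMMCMLIII = 3953
MMMDCCII = 3702
3953 - 3702 = 251

CCLI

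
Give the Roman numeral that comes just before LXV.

LXV = 65, so the previous integer is 65 - 1 = 64

LXIV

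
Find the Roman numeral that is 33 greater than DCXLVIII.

DCXLVIII = 648
648 + 33 = 681

DCLXXXI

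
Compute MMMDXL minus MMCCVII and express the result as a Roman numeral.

MMMDXL = 3540
MMCCVII = 2207
3540 - 2207 = 1333

MCCCXXXIII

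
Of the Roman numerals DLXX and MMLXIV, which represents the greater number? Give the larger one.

DLXX = 570
MMLXIV = 2064
2064 is larger

MMLXIV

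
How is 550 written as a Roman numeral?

Convert 550 to Roman numerals:
  550 contains 1×500 (D)
  50 contains 1×50 (L)

DL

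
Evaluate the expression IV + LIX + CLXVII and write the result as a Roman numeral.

IV = 4, LIX = 59, CLXVII = 167
4 + 59 = 63
63 + 167 = 230

CCXXX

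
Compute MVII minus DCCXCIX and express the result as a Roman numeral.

MVII = 1007
DCCXCIX = 799
1007 - 799 = 208

CCVIII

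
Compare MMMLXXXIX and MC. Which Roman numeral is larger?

MMMLXXXIX = 3089
MC = 1100
3089 is larger

MMMLXXXIX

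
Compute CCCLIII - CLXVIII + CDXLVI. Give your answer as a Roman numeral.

CCCLIII = 353, CLXVIII = 168, CDXLVI = 446
353 - 168 = 185
185 + 446 = 631

DCXXXI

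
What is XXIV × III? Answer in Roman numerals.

XXIV = 24
III = 3
24 × 3 = 72

LXXII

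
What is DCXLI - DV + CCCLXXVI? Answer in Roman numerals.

DCXLI = 641, DV = 505, CCCLXXVI = 376
641 - 505 = 136
136 + 376 = 512

DXII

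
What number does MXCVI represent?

MXCVI: M=1000, XC=90, V=5, I=1
1000 + 90 + 5 + 1 = 1096

1096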